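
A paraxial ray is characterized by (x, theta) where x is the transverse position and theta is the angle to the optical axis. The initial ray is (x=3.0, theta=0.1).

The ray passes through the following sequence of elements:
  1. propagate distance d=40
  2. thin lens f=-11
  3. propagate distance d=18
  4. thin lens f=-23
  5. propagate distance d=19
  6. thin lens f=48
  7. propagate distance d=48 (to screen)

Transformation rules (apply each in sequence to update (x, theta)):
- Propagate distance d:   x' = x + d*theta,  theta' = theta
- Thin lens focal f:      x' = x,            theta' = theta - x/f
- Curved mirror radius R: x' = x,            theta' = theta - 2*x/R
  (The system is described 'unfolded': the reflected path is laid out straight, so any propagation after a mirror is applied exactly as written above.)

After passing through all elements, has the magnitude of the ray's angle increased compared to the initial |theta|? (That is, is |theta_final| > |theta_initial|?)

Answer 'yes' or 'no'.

Answer: yes

Derivation:
Initial: x=3.0000 theta=0.1000
After 1 (propagate distance d=40): x=7.0000 theta=0.1000
After 2 (thin lens f=-11): x=7.0000 theta=81/110 (≈0.7364)
After 3 (propagate distance d=18): x=1114/55 (≈20.2545) theta=81/110 (≈0.7364)
After 4 (thin lens f=-23): x=1114/55 (≈20.2545) theta=4091/2530 (≈1.6170)
After 5 (propagate distance d=19): x=128973/2530 (≈50.9775) theta=4091/2530 (≈1.6170)
After 6 (thin lens f=48): x=128973/2530 (≈50.9775) theta=4493/8096 (≈0.5550)
After 7 (propagate distance d=48 (to screen)): x=98184/1265 (≈77.6158) theta=4493/8096 (≈0.5550)
|theta_initial|=0.1000 |theta_final|=4493/8096 (≈0.5550) -> increased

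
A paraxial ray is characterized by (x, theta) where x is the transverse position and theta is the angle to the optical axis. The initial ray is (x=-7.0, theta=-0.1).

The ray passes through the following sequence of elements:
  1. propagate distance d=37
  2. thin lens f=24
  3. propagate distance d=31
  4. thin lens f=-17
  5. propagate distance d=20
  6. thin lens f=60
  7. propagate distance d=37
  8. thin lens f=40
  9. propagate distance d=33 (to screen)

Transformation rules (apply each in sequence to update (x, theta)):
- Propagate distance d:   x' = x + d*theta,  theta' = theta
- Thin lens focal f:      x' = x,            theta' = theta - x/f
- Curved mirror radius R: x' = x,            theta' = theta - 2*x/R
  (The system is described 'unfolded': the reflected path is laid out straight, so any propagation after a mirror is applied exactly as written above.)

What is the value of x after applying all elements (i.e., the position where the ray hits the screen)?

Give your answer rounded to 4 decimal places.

Initial: x=-7.0000 theta=-0.1000
After 1 (propagate distance d=37): x=-10.7000 theta=-0.1000
After 2 (thin lens f=24): x=-10.7000 theta=83/240 (≈0.3458)
After 3 (propagate distance d=31): x=1/48 (≈0.0208) theta=83/240 (≈0.3458)
After 4 (thin lens f=-17): x=1/48 (≈0.0208) theta=59/170 (≈0.3471)
After 5 (propagate distance d=20): x=5681/816 (≈6.9620) theta=59/170 (≈0.3471)
After 6 (thin lens f=60): x=5681/816 (≈6.9620) theta=11311/48960 (≈0.2310)
After 7 (propagate distance d=37): x=759367/48960 (≈15.5099) theta=11311/48960 (≈0.2310)
After 8 (thin lens f=40): x=759367/48960 (≈15.5099) theta=-34103/217600 (≈-0.1567)
After 9 (propagate distance d=33 (to screen)): x=20246089/1958400 (≈10.3381) theta=-34103/217600 (≈-0.1567)
Rounded to 4 decimal places: x = 10.3381

Answer: 10.3381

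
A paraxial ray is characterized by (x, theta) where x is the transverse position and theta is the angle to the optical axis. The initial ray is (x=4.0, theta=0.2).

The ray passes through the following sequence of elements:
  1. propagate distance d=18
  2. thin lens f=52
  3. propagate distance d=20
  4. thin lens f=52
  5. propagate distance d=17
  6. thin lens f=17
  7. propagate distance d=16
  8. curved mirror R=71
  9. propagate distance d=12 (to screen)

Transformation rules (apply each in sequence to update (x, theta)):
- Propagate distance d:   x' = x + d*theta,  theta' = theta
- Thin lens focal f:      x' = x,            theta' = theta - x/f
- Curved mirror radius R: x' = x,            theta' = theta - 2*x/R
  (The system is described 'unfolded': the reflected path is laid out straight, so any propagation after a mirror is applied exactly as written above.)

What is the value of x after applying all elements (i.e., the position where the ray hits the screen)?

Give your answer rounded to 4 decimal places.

Initial: x=4.0000 theta=0.2000
After 1 (propagate distance d=18): x=7.6000 theta=0.2000
After 2 (thin lens f=52): x=7.6000 theta=7/130 (≈0.0538)
After 3 (propagate distance d=20): x=564/65 (≈8.6769) theta=7/130 (≈0.0538)
After 4 (thin lens f=52): x=564/65 (≈8.6769) theta=-191/1690 (≈-0.1130)
After 5 (propagate distance d=17): x=11417/1690 (≈6.7556) theta=-191/1690 (≈-0.1130)
After 6 (thin lens f=17): x=11417/1690 (≈6.7556) theta=-564/1105 (≈-0.5104)
After 7 (propagate distance d=16): x=-8107/5746 (≈-1.4109) theta=-564/1105 (≈-0.5104)
After 8 (curved mirror R=71): x=-8107/5746 (≈-1.4109) theta=-480037/1019915 (≈-0.4707)
After 9 (propagate distance d=12 (to screen)): x=-14398873/2039830 (≈-7.0589) theta=-480037/1019915 (≈-0.4707)
Rounded to 4 decimal places: x = -7.0589

Answer: -7.0589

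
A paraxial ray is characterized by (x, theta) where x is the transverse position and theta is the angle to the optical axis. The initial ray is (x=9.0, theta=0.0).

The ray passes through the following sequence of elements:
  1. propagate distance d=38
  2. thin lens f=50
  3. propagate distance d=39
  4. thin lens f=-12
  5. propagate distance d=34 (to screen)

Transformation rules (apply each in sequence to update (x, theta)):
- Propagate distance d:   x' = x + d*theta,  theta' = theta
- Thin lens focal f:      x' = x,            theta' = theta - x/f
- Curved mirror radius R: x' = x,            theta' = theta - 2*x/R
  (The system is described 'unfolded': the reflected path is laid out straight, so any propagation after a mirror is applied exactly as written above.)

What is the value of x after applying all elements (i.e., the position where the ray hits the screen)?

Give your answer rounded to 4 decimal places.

Initial: x=9.0000 theta=0.0000
After 1 (propagate distance d=38): x=9.0000 theta=0.0000
After 2 (thin lens f=50): x=9.0000 theta=-0.1800
After 3 (propagate distance d=39): x=1.9800 theta=-0.1800
After 4 (thin lens f=-12): x=1.9800 theta=-0.0150
After 5 (propagate distance d=34 (to screen)): x=1.4700 theta=-0.0150
Rounded to 4 decimal places: x = 1.4700

Answer: 1.4700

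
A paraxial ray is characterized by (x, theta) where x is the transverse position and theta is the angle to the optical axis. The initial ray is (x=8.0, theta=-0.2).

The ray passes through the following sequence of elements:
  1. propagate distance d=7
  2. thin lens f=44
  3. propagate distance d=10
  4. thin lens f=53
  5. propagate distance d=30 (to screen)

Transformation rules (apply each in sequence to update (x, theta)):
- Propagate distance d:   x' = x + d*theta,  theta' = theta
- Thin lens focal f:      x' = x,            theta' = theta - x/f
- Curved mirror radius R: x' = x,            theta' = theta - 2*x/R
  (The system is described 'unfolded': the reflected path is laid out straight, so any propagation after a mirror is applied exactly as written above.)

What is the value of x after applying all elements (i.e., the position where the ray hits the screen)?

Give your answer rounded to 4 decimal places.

Initial: x=8.0000 theta=-0.2000
After 1 (propagate distance d=7): x=6.6000 theta=-0.2000
After 2 (thin lens f=44): x=6.6000 theta=-0.3500
After 3 (propagate distance d=10): x=3.1000 theta=-0.3500
After 4 (thin lens f=53): x=3.1000 theta=-433/1060 (≈-0.4085)
After 5 (propagate distance d=30 (to screen)): x=-2426/265 (≈-9.1547) theta=-433/1060 (≈-0.4085)
Rounded to 4 decimal places: x = -9.1547

Answer: -9.1547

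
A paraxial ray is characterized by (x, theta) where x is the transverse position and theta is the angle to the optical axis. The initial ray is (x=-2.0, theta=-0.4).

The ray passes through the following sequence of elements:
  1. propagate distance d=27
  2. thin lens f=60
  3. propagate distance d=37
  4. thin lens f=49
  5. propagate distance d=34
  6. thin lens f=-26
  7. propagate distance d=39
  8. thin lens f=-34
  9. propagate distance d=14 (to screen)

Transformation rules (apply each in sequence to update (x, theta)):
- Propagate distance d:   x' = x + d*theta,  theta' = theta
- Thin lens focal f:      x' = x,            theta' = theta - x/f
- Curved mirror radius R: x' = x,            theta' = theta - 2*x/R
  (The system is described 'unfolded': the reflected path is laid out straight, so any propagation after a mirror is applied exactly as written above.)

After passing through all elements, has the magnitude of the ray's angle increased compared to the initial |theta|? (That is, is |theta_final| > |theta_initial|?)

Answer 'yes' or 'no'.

Answer: yes

Derivation:
Initial: x=-2.0000 theta=-0.4000
After 1 (propagate distance d=27): x=-12.8000 theta=-0.4000
After 2 (thin lens f=60): x=-12.8000 theta=-14/75 (≈-0.1867)
After 3 (propagate distance d=37): x=-1478/75 (≈-19.7067) theta=-14/75 (≈-0.1867)
After 4 (thin lens f=49): x=-1478/75 (≈-19.7067) theta=264/1225 (≈0.2155)
After 5 (propagate distance d=34): x=-45494/3675 (≈-12.3793) theta=264/1225 (≈0.2155)
After 6 (thin lens f=-26): x=-45494/3675 (≈-12.3793) theta=-12451/47775 (≈-0.2606)
After 7 (propagate distance d=39): x=-82847/3675 (≈-22.5434) theta=-12451/47775 (≈-0.2606)
After 8 (thin lens f=-34): x=-82847/3675 (≈-22.5434) theta=-14289/15470 (≈-0.9237)
After 9 (propagate distance d=14 (to screen)): x=-28811602/812175 (≈-35.4746) theta=-14289/15470 (≈-0.9237)
|theta_initial|=0.4000 |theta_final|=14289/15470 (≈0.9237) -> increased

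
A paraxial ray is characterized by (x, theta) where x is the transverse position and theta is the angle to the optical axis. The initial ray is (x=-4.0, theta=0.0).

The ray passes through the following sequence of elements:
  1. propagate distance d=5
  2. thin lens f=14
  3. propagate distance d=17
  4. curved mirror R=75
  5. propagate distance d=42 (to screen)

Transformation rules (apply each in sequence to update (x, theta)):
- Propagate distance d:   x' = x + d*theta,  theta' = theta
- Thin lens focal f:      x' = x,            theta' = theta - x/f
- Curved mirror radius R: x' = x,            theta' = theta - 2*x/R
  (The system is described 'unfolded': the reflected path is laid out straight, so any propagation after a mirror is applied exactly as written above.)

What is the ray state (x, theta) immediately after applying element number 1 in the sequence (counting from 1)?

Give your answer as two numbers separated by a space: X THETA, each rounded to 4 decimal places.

Answer: -4.0000 0.0000

Derivation:
Initial: x=-4.0000 theta=0.0000
After 1 (propagate distance d=5): x=-4.0000 theta=0.0000
Rounded to 4 decimal places: x = -4.0000, theta = 0.0000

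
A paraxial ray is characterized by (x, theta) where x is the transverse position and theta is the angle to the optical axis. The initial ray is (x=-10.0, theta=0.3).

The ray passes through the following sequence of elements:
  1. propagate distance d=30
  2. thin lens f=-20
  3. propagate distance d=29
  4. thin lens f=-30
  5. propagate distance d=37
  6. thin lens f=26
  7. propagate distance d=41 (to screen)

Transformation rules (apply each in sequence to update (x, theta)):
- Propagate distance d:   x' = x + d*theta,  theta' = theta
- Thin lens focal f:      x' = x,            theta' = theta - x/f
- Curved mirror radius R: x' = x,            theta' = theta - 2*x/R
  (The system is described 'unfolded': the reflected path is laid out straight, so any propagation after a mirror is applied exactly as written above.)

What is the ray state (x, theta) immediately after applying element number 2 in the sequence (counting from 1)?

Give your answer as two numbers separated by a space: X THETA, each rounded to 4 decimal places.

Answer: -1.0000 0.2500

Derivation:
Initial: x=-10.0000 theta=0.3000
After 1 (propagate distance d=30): x=-1.0000 theta=0.3000
After 2 (thin lens f=-20): x=-1.0000 theta=0.2500
Rounded to 4 decimal places: x = -1.0000, theta = 0.2500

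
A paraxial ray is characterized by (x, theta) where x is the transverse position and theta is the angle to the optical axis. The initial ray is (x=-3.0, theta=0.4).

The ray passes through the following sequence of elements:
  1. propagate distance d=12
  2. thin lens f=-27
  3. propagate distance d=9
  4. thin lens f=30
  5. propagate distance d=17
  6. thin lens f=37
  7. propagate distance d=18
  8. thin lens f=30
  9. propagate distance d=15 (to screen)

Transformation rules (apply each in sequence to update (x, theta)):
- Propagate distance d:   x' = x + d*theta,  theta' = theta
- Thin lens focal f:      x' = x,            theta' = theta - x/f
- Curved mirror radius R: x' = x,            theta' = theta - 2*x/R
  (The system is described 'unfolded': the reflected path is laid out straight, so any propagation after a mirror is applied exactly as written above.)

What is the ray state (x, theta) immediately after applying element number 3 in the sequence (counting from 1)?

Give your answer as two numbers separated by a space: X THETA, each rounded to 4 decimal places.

Initial: x=-3.0000 theta=0.4000
After 1 (propagate distance d=12): x=1.8000 theta=0.4000
After 2 (thin lens f=-27): x=1.8000 theta=7/15 (≈0.4667)
After 3 (propagate distance d=9): x=6.0000 theta=7/15 (≈0.4667)
Rounded to 4 decimal places: x = 6.0000, theta = 0.4667

Answer: 6.0000 0.4667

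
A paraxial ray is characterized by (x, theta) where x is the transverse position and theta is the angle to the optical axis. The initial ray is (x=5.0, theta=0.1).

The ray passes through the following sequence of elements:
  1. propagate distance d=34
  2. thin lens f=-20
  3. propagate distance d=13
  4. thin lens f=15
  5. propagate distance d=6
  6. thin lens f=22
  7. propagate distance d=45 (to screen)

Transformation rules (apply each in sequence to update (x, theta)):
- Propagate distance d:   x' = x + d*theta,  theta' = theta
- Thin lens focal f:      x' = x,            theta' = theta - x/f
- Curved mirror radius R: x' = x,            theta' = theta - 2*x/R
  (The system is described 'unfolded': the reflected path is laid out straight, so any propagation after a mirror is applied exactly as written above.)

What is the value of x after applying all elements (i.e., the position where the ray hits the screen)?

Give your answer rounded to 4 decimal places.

Initial: x=5.0000 theta=0.1000
After 1 (propagate distance d=34): x=8.4000 theta=0.1000
After 2 (thin lens f=-20): x=8.4000 theta=0.5200
After 3 (propagate distance d=13): x=15.1600 theta=0.5200
After 4 (thin lens f=15): x=15.1600 theta=-184/375 (≈-0.4907)
After 5 (propagate distance d=6): x=12.2160 theta=-184/375 (≈-0.4907)
After 6 (thin lens f=22): x=12.2160 theta=-8629/8250 (≈-1.0459)
After 7 (propagate distance d=45 (to screen)): x=-95841/2750 (≈-34.8513) theta=-8629/8250 (≈-1.0459)
Rounded to 4 decimal places: x = -34.8513

Answer: -34.8513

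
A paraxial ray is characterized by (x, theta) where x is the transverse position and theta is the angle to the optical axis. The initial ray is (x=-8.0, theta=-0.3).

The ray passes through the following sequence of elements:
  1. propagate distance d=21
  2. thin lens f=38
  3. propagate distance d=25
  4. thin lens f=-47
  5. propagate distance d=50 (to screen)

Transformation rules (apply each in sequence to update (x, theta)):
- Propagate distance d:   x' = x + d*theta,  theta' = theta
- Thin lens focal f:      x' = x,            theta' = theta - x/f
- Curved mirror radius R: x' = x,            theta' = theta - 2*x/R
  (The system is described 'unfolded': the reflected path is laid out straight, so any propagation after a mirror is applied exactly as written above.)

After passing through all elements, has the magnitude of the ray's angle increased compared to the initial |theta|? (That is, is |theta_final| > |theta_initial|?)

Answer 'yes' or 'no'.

Answer: no

Derivation:
Initial: x=-8.0000 theta=-0.3000
After 1 (propagate distance d=21): x=-14.3000 theta=-0.3000
After 2 (thin lens f=38): x=-14.3000 theta=29/380 (≈0.0763)
After 3 (propagate distance d=25): x=-4709/380 (≈-12.3921) theta=29/380 (≈0.0763)
After 4 (thin lens f=-47): x=-4709/380 (≈-12.3921) theta=-1673/8930 (≈-0.1873)
After 5 (propagate distance d=50 (to screen)): x=-388623/17860 (≈-21.7594) theta=-1673/8930 (≈-0.1873)
|theta_initial|=0.3000 |theta_final|=1673/8930 (≈0.1873) -> not increased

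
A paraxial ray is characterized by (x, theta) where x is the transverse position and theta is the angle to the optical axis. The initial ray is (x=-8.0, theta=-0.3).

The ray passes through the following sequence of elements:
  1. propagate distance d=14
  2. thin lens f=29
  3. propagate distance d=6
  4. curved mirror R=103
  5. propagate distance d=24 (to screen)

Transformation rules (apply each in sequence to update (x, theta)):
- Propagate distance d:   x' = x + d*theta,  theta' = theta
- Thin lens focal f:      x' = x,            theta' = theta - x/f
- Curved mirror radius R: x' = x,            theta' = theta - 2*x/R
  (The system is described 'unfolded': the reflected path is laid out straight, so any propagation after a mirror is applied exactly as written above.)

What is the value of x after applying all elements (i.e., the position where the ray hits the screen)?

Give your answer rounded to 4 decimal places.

Initial: x=-8.0000 theta=-0.3000
After 1 (propagate distance d=14): x=-12.2000 theta=-0.3000
After 2 (thin lens f=29): x=-12.2000 theta=7/58 (≈0.1207)
After 3 (propagate distance d=6): x=-1664/145 (≈-11.4759) theta=7/58 (≈0.1207)
After 4 (curved mirror R=103): x=-1664/145 (≈-11.4759) theta=10261/29870 (≈0.3435)
After 5 (propagate distance d=24 (to screen)): x=-9652/2987 (≈-3.2313) theta=10261/29870 (≈0.3435)
Rounded to 4 decimal places: x = -3.2313

Answer: -3.2313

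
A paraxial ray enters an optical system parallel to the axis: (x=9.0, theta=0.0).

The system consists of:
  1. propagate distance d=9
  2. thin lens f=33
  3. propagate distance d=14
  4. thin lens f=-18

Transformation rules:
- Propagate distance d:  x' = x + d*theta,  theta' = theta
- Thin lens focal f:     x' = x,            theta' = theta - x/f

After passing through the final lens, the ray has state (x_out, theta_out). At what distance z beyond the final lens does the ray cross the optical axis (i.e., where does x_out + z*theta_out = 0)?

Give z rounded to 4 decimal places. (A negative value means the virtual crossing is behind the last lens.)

Initial: x=9.0000 theta=0.0000
After 1 (propagate distance d=9): x=9.0000 theta=0.0000
After 2 (thin lens f=33): x=9.0000 theta=-3/11 (≈-0.2727)
After 3 (propagate distance d=14): x=57/11 (≈5.1818) theta=-3/11 (≈-0.2727)
After 4 (thin lens f=-18): x=57/11 (≈5.1818) theta=1/66 (≈0.0152)
z_focus = -x_out/theta_out = -(57/11)/(1/66) = -342.0000
Rounded to 4 decimal places: z = -342.0000

Answer: -342.0000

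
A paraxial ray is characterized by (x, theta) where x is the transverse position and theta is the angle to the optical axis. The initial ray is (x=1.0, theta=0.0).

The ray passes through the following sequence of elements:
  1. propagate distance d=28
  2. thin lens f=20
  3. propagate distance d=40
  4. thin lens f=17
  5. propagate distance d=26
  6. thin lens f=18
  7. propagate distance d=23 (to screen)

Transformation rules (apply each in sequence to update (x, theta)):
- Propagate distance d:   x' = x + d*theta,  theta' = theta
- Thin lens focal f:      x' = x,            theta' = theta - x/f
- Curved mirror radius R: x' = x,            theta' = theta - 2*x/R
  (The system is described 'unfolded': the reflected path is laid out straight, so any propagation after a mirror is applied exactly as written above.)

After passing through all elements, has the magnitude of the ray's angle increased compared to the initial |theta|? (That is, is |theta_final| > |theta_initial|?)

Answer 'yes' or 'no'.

Initial: x=1.0000 theta=0.0000
After 1 (propagate distance d=28): x=1.0000 theta=0.0000
After 2 (thin lens f=20): x=1.0000 theta=-0.0500
After 3 (propagate distance d=40): x=-1.0000 theta=-0.0500
After 4 (thin lens f=17): x=-1.0000 theta=3/340 (≈0.0088)
After 5 (propagate distance d=26): x=-131/170 (≈-0.7706) theta=3/340 (≈0.0088)
After 6 (thin lens f=18): x=-131/170 (≈-0.7706) theta=79/1530 (≈0.0516)
After 7 (propagate distance d=23 (to screen)): x=319/765 (≈0.4170) theta=79/1530 (≈0.0516)
|theta_initial|=0.0000 |theta_final|=79/1530 (≈0.0516) -> increased

Answer: yes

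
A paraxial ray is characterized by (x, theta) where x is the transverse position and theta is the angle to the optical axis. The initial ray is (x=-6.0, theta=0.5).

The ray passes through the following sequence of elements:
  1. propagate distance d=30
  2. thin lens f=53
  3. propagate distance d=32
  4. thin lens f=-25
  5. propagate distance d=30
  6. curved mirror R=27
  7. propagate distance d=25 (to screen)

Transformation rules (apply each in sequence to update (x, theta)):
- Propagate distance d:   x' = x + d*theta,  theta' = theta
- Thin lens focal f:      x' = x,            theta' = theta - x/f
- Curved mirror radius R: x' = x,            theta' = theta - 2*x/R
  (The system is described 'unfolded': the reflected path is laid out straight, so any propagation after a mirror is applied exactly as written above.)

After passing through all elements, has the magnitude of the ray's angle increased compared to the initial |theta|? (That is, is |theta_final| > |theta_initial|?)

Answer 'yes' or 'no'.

Answer: yes

Derivation:
Initial: x=-6.0000 theta=0.5000
After 1 (propagate distance d=30): x=9.0000 theta=0.5000
After 2 (thin lens f=53): x=9.0000 theta=35/106 (≈0.3302)
After 3 (propagate distance d=32): x=1037/53 (≈19.5660) theta=35/106 (≈0.3302)
After 4 (thin lens f=-25): x=1037/53 (≈19.5660) theta=2949/2650 (≈1.1128)
After 5 (propagate distance d=30): x=14032/265 (≈52.9509) theta=2949/2650 (≈1.1128)
After 6 (curved mirror R=27): x=14032/265 (≈52.9509) theta=-201017/71550 (≈-2.8095)
After 7 (propagate distance d=25 (to screen)): x=-247357/14310 (≈-17.2856) theta=-201017/71550 (≈-2.8095)
|theta_initial|=0.5000 |theta_final|=201017/71550 (≈2.8095) -> increased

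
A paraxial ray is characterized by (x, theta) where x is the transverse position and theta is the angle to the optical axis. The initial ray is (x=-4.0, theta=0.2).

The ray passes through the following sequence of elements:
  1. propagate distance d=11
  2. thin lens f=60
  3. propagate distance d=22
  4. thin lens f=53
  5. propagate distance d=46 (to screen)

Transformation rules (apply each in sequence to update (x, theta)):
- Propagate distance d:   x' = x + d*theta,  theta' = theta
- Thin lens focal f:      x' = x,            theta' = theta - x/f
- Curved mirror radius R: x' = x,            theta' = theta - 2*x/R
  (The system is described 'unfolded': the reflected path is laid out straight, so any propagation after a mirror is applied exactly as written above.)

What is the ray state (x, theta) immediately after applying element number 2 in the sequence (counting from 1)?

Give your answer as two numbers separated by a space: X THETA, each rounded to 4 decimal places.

Initial: x=-4.0000 theta=0.2000
After 1 (propagate distance d=11): x=-1.8000 theta=0.2000
After 2 (thin lens f=60): x=-1.8000 theta=0.2300
Rounded to 4 decimal places: x = -1.8000, theta = 0.2300

Answer: -1.8000 0.2300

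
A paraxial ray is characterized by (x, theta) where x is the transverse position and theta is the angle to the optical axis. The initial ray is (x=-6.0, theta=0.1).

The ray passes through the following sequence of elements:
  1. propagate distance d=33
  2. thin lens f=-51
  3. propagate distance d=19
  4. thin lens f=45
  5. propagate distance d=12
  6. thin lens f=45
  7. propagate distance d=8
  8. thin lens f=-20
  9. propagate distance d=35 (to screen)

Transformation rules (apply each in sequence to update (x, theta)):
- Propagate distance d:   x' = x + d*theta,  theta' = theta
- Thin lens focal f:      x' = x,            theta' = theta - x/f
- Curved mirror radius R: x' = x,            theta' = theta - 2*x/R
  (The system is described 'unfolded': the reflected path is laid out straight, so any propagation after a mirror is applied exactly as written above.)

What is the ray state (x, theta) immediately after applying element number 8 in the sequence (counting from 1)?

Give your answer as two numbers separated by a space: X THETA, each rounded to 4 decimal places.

Answer: 0.0729 0.1077

Derivation:
Initial: x=-6.0000 theta=0.1000
After 1 (propagate distance d=33): x=-2.7000 theta=0.1000
After 2 (thin lens f=-51): x=-2.7000 theta=4/85 (≈0.0471)
After 3 (propagate distance d=19): x=-307/170 (≈-1.8059) theta=4/85 (≈0.0471)
After 4 (thin lens f=45): x=-307/170 (≈-1.8059) theta=667/7650 (≈0.0872)
After 5 (propagate distance d=12): x=-1937/2550 (≈-0.7596) theta=667/7650 (≈0.0872)
After 6 (thin lens f=45): x=-1937/2550 (≈-0.7596) theta=5971/57375 (≈0.1041)
After 7 (propagate distance d=8): x=8371/114750 (≈0.0729) theta=5971/57375 (≈0.1041)
After 8 (thin lens f=-20): x=8371/114750 (≈0.0729) theta=247211/2295000 (≈0.1077)
Rounded to 4 decimal places: x = 0.0729, theta = 0.1077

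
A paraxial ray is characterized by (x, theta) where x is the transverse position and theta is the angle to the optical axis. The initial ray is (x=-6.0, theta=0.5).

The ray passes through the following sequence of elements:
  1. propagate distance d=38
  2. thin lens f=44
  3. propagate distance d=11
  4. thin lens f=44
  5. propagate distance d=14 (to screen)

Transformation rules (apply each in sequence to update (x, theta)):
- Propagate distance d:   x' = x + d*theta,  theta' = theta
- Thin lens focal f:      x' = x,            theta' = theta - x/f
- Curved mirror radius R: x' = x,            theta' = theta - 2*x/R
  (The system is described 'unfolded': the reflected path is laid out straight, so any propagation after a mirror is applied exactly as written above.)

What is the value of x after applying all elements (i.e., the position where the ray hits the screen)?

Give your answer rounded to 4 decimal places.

Initial: x=-6.0000 theta=0.5000
After 1 (propagate distance d=38): x=13.0000 theta=0.5000
After 2 (thin lens f=44): x=13.0000 theta=9/44 (≈0.2045)
After 3 (propagate distance d=11): x=15.2500 theta=9/44 (≈0.2045)
After 4 (thin lens f=44): x=15.2500 theta=-25/176 (≈-0.1420)
After 5 (propagate distance d=14 (to screen)): x=1167/88 (≈13.2614) theta=-25/176 (≈-0.1420)
Rounded to 4 decimal places: x = 13.2614

Answer: 13.2614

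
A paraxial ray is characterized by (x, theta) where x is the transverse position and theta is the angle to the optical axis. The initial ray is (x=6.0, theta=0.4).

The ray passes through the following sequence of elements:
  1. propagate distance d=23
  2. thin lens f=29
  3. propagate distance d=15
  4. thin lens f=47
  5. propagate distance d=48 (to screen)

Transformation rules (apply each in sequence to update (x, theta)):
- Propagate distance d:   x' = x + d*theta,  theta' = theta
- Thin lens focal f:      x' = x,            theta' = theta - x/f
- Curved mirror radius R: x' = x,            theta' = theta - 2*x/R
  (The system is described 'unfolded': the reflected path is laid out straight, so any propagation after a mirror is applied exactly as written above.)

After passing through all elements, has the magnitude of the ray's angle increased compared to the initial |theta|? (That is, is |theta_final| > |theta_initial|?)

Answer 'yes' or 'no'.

Answer: yes

Derivation:
Initial: x=6.0000 theta=0.4000
After 1 (propagate distance d=23): x=15.2000 theta=0.4000
After 2 (thin lens f=29): x=15.2000 theta=-18/145 (≈-0.1241)
After 3 (propagate distance d=15): x=1934/145 (≈13.3379) theta=-18/145 (≈-0.1241)
After 4 (thin lens f=47): x=1934/145 (≈13.3379) theta=-556/1363 (≈-0.4079)
After 5 (propagate distance d=48 (to screen)): x=-42542/6815 (≈-6.2424) theta=-556/1363 (≈-0.4079)
|theta_initial|=0.4000 |theta_final|=556/1363 (≈0.4079) -> increased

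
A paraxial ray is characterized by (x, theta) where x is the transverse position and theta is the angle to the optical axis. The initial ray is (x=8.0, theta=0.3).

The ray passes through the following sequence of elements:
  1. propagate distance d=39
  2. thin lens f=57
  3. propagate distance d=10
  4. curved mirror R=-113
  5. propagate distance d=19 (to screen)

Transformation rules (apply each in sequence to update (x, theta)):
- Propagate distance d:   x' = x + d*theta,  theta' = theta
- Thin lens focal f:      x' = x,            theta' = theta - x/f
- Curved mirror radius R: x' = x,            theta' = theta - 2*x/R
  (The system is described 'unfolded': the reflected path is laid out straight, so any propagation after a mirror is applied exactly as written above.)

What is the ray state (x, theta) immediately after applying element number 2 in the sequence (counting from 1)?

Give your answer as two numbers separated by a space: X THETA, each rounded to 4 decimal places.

Answer: 19.7000 -0.0456

Derivation:
Initial: x=8.0000 theta=0.3000
After 1 (propagate distance d=39): x=19.7000 theta=0.3000
After 2 (thin lens f=57): x=19.7000 theta=-13/285 (≈-0.0456)
Rounded to 4 decimal places: x = 19.7000, theta = -0.0456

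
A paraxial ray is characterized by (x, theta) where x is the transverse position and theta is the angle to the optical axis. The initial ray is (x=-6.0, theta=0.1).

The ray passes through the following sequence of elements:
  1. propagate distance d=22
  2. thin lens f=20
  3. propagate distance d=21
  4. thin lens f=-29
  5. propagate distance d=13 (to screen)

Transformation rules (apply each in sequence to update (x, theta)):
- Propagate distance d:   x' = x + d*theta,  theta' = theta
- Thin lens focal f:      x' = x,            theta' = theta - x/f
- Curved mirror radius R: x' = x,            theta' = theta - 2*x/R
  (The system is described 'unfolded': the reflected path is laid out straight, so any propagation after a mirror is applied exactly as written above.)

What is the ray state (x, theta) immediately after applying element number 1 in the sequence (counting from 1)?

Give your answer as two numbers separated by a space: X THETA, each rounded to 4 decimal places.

Initial: x=-6.0000 theta=0.1000
After 1 (propagate distance d=22): x=-3.8000 theta=0.1000
Rounded to 4 decimal places: x = -3.8000, theta = 0.1000

Answer: -3.8000 0.1000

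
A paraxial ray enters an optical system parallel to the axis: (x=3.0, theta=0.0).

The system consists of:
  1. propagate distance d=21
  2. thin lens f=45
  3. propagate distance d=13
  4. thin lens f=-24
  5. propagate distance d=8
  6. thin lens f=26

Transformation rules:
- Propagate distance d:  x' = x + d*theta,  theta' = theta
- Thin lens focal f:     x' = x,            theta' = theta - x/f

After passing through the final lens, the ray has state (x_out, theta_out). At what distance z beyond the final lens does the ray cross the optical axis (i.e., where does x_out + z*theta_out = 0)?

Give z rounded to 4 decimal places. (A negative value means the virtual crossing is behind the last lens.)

Answer: 34.6667

Derivation:
Initial: x=3.0000 theta=0.0000
After 1 (propagate distance d=21): x=3.0000 theta=0.0000
After 2 (thin lens f=45): x=3.0000 theta=-1/15 (≈-0.0667)
After 3 (propagate distance d=13): x=32/15 (≈2.1333) theta=-1/15 (≈-0.0667)
After 4 (thin lens f=-24): x=32/15 (≈2.1333) theta=1/45 (≈0.0222)
After 5 (propagate distance d=8): x=104/45 (≈2.3111) theta=1/45 (≈0.0222)
After 6 (thin lens f=26): x=104/45 (≈2.3111) theta=-1/15 (≈-0.0667)
z_focus = -x_out/theta_out = -(104/45)/(-1/15) = 104/3 ≈ 34.6667
Rounded to 4 decimal places: z = 34.6667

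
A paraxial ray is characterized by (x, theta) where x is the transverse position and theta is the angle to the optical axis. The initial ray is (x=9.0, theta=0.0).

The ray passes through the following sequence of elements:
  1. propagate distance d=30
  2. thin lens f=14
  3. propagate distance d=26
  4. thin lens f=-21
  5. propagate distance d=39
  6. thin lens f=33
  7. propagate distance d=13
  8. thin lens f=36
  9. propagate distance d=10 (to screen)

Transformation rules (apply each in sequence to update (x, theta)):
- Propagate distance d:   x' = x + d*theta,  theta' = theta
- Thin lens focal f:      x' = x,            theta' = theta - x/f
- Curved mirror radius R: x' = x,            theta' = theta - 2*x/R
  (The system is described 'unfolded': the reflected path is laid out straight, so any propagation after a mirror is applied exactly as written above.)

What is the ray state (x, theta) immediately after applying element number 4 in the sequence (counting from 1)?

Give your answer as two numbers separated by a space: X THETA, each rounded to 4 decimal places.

Initial: x=9.0000 theta=0.0000
After 1 (propagate distance d=30): x=9.0000 theta=0.0000
After 2 (thin lens f=14): x=9.0000 theta=-9/14 (≈-0.6429)
After 3 (propagate distance d=26): x=-54/7 (≈-7.7143) theta=-9/14 (≈-0.6429)
After 4 (thin lens f=-21): x=-54/7 (≈-7.7143) theta=-99/98 (≈-1.0102)
Rounded to 4 decimal places: x = -7.7143, theta = -1.0102

Answer: -7.7143 -1.0102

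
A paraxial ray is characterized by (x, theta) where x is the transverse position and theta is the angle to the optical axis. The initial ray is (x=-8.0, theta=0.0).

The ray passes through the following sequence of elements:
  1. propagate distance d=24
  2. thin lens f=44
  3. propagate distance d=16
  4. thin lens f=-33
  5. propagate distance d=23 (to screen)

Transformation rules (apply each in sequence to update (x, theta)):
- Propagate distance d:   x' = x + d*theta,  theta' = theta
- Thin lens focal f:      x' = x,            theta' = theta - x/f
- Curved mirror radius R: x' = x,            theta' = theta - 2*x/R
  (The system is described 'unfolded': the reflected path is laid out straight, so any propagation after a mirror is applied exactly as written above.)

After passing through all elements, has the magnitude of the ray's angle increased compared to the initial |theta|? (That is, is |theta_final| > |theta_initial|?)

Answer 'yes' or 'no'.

Answer: yes

Derivation:
Initial: x=-8.0000 theta=0.0000
After 1 (propagate distance d=24): x=-8.0000 theta=0.0000
After 2 (thin lens f=44): x=-8.0000 theta=2/11 (≈0.1818)
After 3 (propagate distance d=16): x=-56/11 (≈-5.0909) theta=2/11 (≈0.1818)
After 4 (thin lens f=-33): x=-56/11 (≈-5.0909) theta=10/363 (≈0.0275)
After 5 (propagate distance d=23 (to screen)): x=-1618/363 (≈-4.4573) theta=10/363 (≈0.0275)
|theta_initial|=0.0000 |theta_final|=10/363 (≈0.0275) -> increased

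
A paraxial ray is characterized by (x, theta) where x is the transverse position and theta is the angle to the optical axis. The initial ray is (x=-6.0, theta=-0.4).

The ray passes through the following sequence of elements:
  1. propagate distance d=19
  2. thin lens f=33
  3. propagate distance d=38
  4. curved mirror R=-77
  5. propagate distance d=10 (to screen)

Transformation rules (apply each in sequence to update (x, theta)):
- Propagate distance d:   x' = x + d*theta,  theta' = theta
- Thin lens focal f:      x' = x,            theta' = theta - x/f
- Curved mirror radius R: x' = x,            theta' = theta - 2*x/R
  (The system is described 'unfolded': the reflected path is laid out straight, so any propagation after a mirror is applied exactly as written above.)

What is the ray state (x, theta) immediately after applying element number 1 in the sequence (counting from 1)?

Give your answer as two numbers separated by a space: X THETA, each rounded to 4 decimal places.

Answer: -13.6000 -0.4000

Derivation:
Initial: x=-6.0000 theta=-0.4000
After 1 (propagate distance d=19): x=-13.6000 theta=-0.4000
Rounded to 4 decimal places: x = -13.6000, theta = -0.4000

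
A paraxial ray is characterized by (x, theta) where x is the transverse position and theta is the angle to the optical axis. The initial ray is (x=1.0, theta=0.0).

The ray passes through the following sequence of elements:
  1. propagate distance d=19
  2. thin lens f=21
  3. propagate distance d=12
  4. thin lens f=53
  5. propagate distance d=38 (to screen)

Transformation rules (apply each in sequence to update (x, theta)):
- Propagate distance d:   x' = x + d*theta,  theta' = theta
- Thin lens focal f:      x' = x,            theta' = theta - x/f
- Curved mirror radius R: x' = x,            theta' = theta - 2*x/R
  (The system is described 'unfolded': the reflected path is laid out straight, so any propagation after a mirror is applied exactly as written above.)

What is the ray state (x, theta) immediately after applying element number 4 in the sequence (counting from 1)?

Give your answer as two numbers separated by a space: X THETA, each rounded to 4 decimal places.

Initial: x=1.0000 theta=0.0000
After 1 (propagate distance d=19): x=1.0000 theta=0.0000
After 2 (thin lens f=21): x=1.0000 theta=-1/21 (≈-0.0476)
After 3 (propagate distance d=12): x=3/7 (≈0.4286) theta=-1/21 (≈-0.0476)
After 4 (thin lens f=53): x=3/7 (≈0.4286) theta=-62/1113 (≈-0.0557)
Rounded to 4 decimal places: x = 0.4286, theta = -0.0557

Answer: 0.4286 -0.0557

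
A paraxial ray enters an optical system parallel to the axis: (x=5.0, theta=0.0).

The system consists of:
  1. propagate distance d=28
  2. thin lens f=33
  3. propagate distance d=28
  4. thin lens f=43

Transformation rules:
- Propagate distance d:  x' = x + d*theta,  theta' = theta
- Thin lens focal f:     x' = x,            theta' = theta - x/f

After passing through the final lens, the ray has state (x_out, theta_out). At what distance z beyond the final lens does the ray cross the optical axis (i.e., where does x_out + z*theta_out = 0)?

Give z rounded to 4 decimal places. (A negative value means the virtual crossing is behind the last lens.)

Answer: 4.4792

Derivation:
Initial: x=5.0000 theta=0.0000
After 1 (propagate distance d=28): x=5.0000 theta=0.0000
After 2 (thin lens f=33): x=5.0000 theta=-5/33 (≈-0.1515)
After 3 (propagate distance d=28): x=25/33 (≈0.7576) theta=-5/33 (≈-0.1515)
After 4 (thin lens f=43): x=25/33 (≈0.7576) theta=-80/473 (≈-0.1691)
z_focus = -x_out/theta_out = -(25/33)/(-80/473) = 215/48 ≈ 4.4792
Rounded to 4 decimal places: z = 4.4792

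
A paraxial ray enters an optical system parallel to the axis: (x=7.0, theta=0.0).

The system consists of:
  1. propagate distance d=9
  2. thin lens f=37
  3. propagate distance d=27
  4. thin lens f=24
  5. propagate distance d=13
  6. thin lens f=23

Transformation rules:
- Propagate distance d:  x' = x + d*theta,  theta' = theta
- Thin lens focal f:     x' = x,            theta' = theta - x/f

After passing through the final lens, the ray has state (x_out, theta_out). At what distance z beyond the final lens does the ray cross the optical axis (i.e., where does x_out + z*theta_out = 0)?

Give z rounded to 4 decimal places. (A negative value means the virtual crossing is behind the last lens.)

Answer: -8.0103

Derivation:
Initial: x=7.0000 theta=0.0000
After 1 (propagate distance d=9): x=7.0000 theta=0.0000
After 2 (thin lens f=37): x=7.0000 theta=-7/37 (≈-0.1892)
After 3 (propagate distance d=27): x=70/37 (≈1.8919) theta=-7/37 (≈-0.1892)
After 4 (thin lens f=24): x=70/37 (≈1.8919) theta=-119/444 (≈-0.2680)
After 5 (propagate distance d=13): x=-707/444 (≈-1.5923) theta=-119/444 (≈-0.2680)
After 6 (thin lens f=23): x=-707/444 (≈-1.5923) theta=-1015/5106 (≈-0.1988)
z_focus = -x_out/theta_out = -(-707/444)/(-1015/5106) = -2323/290 ≈ -8.0103
Rounded to 4 decimal places: z = -8.0103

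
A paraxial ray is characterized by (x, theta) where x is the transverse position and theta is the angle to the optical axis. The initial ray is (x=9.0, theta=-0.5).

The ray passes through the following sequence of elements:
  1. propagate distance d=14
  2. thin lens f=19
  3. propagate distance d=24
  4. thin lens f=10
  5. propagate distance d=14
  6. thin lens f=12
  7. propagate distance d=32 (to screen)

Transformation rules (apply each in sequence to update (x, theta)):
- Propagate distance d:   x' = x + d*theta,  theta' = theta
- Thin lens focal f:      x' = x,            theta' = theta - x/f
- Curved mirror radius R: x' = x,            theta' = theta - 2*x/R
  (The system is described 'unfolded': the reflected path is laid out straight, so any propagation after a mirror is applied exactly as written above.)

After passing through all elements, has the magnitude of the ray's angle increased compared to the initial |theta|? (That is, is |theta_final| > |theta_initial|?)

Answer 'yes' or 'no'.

Answer: yes

Derivation:
Initial: x=9.0000 theta=-0.5000
After 1 (propagate distance d=14): x=2.0000 theta=-0.5000
After 2 (thin lens f=19): x=2.0000 theta=-23/38 (≈-0.6053)
After 3 (propagate distance d=24): x=-238/19 (≈-12.5263) theta=-23/38 (≈-0.6053)
After 4 (thin lens f=10): x=-238/19 (≈-12.5263) theta=123/190 (≈0.6474)
After 5 (propagate distance d=14): x=-329/95 (≈-3.4632) theta=123/190 (≈0.6474)
After 6 (thin lens f=12): x=-329/95 (≈-3.4632) theta=1067/1140 (≈0.9360)
After 7 (propagate distance d=32 (to screen)): x=7549/285 (≈26.4877) theta=1067/1140 (≈0.9360)
|theta_initial|=0.5000 |theta_final|=1067/1140 (≈0.9360) -> increased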